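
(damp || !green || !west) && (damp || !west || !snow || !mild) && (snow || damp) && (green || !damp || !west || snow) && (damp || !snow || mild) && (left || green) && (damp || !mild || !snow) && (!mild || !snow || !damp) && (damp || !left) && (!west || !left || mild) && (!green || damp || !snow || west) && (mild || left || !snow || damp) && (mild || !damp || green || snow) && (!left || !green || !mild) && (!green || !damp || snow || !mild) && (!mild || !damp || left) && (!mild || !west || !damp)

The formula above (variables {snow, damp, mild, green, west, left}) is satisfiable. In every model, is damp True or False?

Suppose damp = false.
From the singleton clause (snow), snow = true.
From the singleton clause (mild), mild = true.
But (!mild) is also a unit clause — contradiction.
So every satisfying assignment has damp = True.

True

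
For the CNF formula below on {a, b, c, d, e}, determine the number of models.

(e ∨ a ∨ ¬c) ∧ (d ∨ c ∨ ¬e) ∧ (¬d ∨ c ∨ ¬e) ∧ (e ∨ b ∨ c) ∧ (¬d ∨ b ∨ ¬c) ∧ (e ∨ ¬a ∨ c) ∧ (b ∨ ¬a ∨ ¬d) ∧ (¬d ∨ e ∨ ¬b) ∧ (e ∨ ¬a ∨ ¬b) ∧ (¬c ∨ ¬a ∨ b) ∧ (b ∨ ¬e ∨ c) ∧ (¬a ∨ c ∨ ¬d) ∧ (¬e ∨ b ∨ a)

There are 2^5 = 32 truth assignments over (a, b, c, d, e).
Split on c. With c = True, the clauses containing c are satisfied and ¬c drops from the rest; 4 of the 2^4 = 16 assignments to the other variables satisfy what remains.
With c = False, by the same count on the reduced clause set, 1 assignment works.
Total: 4 + 1 = 5.

5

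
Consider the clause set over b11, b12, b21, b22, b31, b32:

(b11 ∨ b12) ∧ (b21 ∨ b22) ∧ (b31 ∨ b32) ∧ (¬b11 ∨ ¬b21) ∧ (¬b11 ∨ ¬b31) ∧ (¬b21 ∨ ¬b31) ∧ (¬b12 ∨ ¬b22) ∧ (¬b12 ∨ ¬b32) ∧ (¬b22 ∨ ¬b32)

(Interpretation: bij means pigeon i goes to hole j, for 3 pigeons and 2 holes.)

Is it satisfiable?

No

Case b11 = True:
The clause (¬b21) is unit, so b21 = False.
The clause (b22) is unit, so b22 = True.
The clause (¬b31) is unit, so b31 = False.
The clause (b32) is unit, so b32 = True.
That conflicts with the unit clause (¬b32).
Undo b11 and try b11 = False.
The clause (b12) is unit, so b12 = True.
The clause (¬b22) is unit, so b22 = False.
The clause (b21) is unit, so b21 = True.
The clause (¬b31) is unit, so b31 = False.
The clause (b32) is unit, so b32 = True.
That conflicts with the unit clause (¬b32).
Neither b11 = True nor b11 = False works.
No assignment satisfies every clause.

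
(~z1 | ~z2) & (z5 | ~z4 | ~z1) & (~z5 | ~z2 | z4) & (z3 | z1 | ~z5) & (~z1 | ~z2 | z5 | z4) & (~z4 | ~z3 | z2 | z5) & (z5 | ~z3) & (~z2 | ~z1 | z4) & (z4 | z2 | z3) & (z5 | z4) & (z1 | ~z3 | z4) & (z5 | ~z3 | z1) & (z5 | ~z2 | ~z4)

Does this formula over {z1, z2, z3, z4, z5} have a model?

Branch on z1: set z1 = 0.
Branch on z3: set z3 = 1.
From the singleton clause (z5), z5 = 1.
From the singleton clause (z4), z4 = 1.
No clause remains; z2 is free.
A satisfying assignment: z1=0; z2=1; z3=1; z4=1; z5=1.

Yes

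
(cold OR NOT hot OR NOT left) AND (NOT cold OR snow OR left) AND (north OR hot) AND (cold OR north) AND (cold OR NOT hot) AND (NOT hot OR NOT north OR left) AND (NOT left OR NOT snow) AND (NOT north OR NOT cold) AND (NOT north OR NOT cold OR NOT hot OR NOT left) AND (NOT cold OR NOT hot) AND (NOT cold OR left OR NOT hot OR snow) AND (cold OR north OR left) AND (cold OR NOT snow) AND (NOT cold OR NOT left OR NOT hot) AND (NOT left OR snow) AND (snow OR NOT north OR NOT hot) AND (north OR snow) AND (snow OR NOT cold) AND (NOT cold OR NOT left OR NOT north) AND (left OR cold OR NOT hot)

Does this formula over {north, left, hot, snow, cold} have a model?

Yes, satisfiable

Suppose north = true.
Unit clause (NOT cold) forces cold = false.
Unit clause (NOT hot) forces hot = false.
Unit clause (NOT snow) forces snow = false.
Unit clause (NOT left) forces left = false.
This assignment satisfies each clause.
A satisfying assignment: north: true; left: false; hot: false; snow: false; cold: false.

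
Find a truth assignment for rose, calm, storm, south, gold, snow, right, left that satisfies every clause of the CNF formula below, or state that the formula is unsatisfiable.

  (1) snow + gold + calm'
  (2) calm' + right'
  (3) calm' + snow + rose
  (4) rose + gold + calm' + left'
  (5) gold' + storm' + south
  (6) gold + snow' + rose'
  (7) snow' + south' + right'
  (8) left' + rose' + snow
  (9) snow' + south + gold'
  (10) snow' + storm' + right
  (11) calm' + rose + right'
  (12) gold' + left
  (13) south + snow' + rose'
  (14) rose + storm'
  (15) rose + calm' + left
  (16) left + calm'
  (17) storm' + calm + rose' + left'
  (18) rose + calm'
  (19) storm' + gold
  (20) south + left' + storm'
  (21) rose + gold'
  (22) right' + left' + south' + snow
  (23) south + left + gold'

rose=0, calm=0, storm=0, south=1, gold=0, snow=0, right=0, left=1

Case calm = 0:
Case gold = 0:
Unit clause (storm') forces storm = 0.
Case snow = 0:
Case left = 1:
Unit clause (rose') forces rose = 0.
Case right = 0:
No clause remains; south is free.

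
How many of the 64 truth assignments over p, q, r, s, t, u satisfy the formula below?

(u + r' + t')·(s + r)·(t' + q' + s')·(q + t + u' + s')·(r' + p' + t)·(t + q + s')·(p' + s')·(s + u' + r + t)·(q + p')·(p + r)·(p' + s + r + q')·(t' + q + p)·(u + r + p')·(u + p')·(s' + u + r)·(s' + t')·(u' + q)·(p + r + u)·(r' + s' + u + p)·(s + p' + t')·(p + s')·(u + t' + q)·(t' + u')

There are 2^6 = 64 truth assignments over (p, q, r, s, t, u).
Split on p. With p = 1, the clauses containing p are satisfied and p' drops from the rest; 0 of the 2^5 = 32 assignments to the other variables satisfy what remains.
With p = 0, by the same count on the reduced clause set, 3 assignments work.
(One model: p=F, q=F, r=T, s=F, t=F, u=F.)
Total: 0 + 3 = 3.

3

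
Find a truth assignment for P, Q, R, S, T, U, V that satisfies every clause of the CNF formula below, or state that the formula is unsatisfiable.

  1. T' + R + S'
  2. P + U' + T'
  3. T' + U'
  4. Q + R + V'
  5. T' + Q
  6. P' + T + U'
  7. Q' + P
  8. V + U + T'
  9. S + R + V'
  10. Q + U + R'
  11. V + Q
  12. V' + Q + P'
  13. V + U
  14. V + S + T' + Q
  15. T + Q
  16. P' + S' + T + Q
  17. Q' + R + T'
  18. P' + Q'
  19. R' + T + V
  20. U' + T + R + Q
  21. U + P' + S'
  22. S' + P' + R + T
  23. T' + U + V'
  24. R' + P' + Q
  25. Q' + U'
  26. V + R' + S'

UNSATISFIABLE

Case T = 0:
Unit clause (Q) forces Q = 1.
Unit clause (P) forces P = 1.
But (P') is also a unit clause — contradiction.
That branch fails; take T = 1 instead.
Unit clause (U') forces U = 0.
Unit clause (Q) forces Q = 1.
Unit clause (P) forces P = 1.
But (P') is also a unit clause — contradiction.
Neither T = 1 nor T = 0 works.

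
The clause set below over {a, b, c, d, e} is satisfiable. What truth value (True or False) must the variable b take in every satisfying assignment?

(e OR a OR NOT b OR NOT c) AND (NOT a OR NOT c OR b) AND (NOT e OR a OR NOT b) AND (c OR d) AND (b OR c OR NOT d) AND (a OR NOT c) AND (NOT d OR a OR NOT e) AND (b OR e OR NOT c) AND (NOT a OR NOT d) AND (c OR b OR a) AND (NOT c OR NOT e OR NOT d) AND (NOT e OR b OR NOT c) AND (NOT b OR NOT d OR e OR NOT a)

True

Suppose b = false.
Case a = false:
The clause (NOT c) is unit, so c = false.
Now (c) is unsatisfied and unit — conflict.
So a must be the other value — set a = true.
The clause (NOT c) is unit, so c = false.
The clause (d) is unit, so d = true.
Now (NOT d) is unsatisfied and unit — conflict.
Both values of a lead to a conflict.
So every satisfying assignment has b = True.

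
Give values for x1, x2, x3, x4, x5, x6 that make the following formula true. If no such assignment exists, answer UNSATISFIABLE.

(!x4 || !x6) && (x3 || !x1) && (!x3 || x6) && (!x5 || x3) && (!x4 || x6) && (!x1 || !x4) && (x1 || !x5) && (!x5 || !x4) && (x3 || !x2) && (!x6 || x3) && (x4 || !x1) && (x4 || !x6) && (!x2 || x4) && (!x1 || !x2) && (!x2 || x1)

Try x4 = false.
From the singleton clause (!x1), x1 = false.
From the singleton clause (!x5), x5 = false.
From the singleton clause (!x6), x6 = false.
From the singleton clause (!x3), x3 = false.
From the singleton clause (!x2), x2 = false.
This assignment satisfies each clause.

x1 ↦ false; x2 ↦ false; x3 ↦ false; x4 ↦ false; x5 ↦ false; x6 ↦ false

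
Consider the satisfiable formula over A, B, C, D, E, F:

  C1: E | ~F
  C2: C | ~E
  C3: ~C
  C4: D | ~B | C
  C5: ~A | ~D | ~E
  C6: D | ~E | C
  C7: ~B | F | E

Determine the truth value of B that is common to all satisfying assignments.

Suppose B = 1.
From the singleton clause (~C), C = 0.
From the singleton clause (~E), E = 0.
From the singleton clause (~F), F = 0.
But (F) is also a unit clause — contradiction.
So every satisfying assignment has B = False.

False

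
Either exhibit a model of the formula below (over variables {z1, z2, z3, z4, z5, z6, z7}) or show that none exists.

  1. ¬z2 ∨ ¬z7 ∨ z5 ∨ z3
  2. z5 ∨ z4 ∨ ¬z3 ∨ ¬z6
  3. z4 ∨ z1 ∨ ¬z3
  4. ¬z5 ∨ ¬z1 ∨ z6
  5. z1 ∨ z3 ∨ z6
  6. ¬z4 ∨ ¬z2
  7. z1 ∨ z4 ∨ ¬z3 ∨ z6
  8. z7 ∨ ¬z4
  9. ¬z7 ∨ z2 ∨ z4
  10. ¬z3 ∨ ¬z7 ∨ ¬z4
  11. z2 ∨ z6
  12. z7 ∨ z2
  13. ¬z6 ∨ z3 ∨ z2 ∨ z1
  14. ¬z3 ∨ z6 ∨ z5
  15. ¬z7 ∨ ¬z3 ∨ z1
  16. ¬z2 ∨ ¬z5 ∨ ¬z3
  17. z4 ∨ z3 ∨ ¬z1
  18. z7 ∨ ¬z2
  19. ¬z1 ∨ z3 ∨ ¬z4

z1: False, z2: True, z3: False, z4: False, z5: True, z6: True, z7: True

Try z4 = False.
Try z1 = False.
From the singleton clause (¬z3), z3 = False.
From the singleton clause (z6), z6 = True.
From the singleton clause (z2), z2 = True.
From the singleton clause (z7), z7 = True.
From the singleton clause (z5), z5 = True.
This assignment satisfies each clause.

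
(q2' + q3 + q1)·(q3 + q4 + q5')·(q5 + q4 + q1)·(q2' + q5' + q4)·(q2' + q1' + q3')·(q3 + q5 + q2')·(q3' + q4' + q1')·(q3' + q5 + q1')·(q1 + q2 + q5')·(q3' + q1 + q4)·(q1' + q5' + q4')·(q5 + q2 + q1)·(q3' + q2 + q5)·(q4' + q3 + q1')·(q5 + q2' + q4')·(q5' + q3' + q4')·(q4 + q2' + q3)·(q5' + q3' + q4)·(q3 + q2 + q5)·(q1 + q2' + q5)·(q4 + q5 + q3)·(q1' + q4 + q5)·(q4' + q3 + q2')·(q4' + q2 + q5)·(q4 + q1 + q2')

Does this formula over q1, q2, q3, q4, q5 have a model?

Case q2 = 0:
Case q1 = 1:
Case q3 = 0:
The clause (q4') is unit, so q4 = 0.
The clause (q5') is unit, so q5 = 0.
But (q5) is also a unit clause — contradiction.
That branch fails; take q3 = 1 instead.
The clause (q4') is unit, so q4 = 0.
The clause (q5) is unit, so q5 = 1.
But (q5') is also a unit clause — contradiction.
Both values of q3 lead to a conflict.
That branch fails; take q1 = 0 instead.
The clause (q5') is unit, so q5 = 0.
But (q5) is also a unit clause — contradiction.
Both values of q1 lead to a conflict.
That branch fails; take q2 = 1 instead.
Case q3 = 1:
The clause (q1') is unit, so q1 = 0.
The clause (q4) is unit, so q4 = 1.
The clause (q5) is unit, so q5 = 1.
But (q5') is also a unit clause — contradiction.
That branch fails; take q3 = 0 instead.
The clause (q1) is unit, so q1 = 1.
The clause (q5) is unit, so q5 = 1.
The clause (q4) is unit, so q4 = 1.
But (q4') is also a unit clause — contradiction.
Both values of q3 lead to a conflict.
Both values of q2 lead to a conflict.
No assignment satisfies every clause.

No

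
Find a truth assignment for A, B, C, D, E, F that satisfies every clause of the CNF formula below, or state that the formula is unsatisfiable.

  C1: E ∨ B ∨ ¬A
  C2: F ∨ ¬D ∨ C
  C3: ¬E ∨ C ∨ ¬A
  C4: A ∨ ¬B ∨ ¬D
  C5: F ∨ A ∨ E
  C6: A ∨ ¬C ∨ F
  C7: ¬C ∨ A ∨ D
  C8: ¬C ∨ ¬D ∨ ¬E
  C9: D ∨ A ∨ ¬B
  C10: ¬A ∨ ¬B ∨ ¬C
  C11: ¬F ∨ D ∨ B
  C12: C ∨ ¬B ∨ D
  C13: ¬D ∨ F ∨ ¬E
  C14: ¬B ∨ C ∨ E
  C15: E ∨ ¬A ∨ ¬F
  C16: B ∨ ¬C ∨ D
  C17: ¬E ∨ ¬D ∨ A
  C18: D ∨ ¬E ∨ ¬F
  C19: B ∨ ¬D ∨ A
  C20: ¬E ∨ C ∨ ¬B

A: False; B: False; C: False; D: False; E: True; F: False

Try E = True.
Try C = False.
The clause (¬A) is unit, so A = False.
The clause (¬D) is unit, so D = False.
The clause (¬B) is unit, so B = False.
The clause (¬F) is unit, so F = False.
Every clause now holds.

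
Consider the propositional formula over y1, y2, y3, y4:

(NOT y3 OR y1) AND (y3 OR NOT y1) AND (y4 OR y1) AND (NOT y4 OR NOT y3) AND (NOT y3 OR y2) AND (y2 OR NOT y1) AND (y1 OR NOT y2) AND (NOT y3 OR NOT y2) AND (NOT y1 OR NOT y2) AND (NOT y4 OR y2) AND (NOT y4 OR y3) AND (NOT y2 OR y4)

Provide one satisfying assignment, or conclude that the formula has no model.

UNSATISFIABLE

Branch on y3: set y3 = false.
(NOT y1) alone gives y1 = false.
(y4) alone gives y4 = true.
But (NOT y4) is also a unit clause — contradiction.
That branch fails; take y3 = true instead.
(y1) alone gives y1 = true.
(NOT y4) alone gives y4 = false.
(y2) alone gives y2 = true.
But (NOT y2) is also a unit clause — contradiction.
Both values of y3 lead to a conflict.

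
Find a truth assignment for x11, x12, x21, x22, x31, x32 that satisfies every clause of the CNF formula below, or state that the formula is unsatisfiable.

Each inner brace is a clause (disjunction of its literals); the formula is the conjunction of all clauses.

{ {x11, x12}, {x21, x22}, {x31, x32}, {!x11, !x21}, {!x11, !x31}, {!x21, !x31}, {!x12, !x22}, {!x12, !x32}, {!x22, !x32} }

UNSATISFIABLE

Suppose x11 = true.
(!x21) alone gives x21 = false.
(x22) alone gives x22 = true.
(!x31) alone gives x31 = false.
(x32) alone gives x32 = true.
That conflicts with the unit clause (!x32).
Undo x11 and try x11 = false.
(x12) alone gives x12 = true.
(!x22) alone gives x22 = false.
(x21) alone gives x21 = true.
(!x31) alone gives x31 = false.
(x32) alone gives x32 = true.
That conflicts with the unit clause (!x32).
Neither x11 = true nor x11 = false works.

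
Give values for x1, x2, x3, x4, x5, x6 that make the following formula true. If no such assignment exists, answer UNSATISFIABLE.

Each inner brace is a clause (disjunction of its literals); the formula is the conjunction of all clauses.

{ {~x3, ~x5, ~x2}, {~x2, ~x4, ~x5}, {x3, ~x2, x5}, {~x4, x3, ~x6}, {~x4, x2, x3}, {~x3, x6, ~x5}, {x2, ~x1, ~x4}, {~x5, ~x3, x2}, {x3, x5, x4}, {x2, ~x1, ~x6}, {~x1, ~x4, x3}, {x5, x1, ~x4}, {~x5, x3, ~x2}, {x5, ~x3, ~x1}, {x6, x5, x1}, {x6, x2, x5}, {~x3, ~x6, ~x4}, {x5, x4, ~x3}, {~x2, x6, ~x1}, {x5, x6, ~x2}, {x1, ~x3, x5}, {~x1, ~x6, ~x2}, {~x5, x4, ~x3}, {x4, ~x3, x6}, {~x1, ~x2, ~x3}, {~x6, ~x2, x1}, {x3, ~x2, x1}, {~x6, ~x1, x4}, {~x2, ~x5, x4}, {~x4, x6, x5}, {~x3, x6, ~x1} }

Try x3 = 0.
Try x2 = 0.
Unit clause (~x4) forces x4 = 0.
Unit clause (x5) forces x5 = 1.
Try x1 = 0.
Every clause is now satisfied; x6 is unconstrained.

x1: 0,  x2: 0,  x3: 0,  x4: 0,  x5: 1,  x6: 0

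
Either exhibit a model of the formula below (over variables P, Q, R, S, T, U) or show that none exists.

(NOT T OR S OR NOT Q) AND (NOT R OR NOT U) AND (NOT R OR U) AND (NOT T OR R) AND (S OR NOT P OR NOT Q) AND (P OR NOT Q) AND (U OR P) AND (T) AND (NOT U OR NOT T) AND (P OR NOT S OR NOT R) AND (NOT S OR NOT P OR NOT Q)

UNSATISFIABLE

From the singleton clause (T), T = true.
From the singleton clause (R), R = true.
From the singleton clause (NOT U), U = false.
That conflicts with the unit clause (U).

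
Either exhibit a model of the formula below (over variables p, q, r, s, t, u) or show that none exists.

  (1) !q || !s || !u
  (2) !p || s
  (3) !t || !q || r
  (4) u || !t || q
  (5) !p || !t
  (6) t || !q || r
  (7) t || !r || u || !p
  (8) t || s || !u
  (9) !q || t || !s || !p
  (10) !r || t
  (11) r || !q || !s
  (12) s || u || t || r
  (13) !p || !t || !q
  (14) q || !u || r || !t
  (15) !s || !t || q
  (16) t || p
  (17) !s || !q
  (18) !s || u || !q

Try p = true.
The clause (s) is unit, so s = true.
The clause (!t) is unit, so t = false.
The clause (!q) is unit, so q = false.
The clause (!r) is unit, so r = false.
No clause remains; u is free.

p ↦ true, q ↦ false, r ↦ false, s ↦ true, t ↦ false, u ↦ true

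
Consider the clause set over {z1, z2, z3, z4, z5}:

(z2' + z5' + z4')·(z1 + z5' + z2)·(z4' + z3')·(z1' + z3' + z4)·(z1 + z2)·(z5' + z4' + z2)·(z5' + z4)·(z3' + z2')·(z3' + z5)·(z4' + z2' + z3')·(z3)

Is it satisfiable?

From the singleton clause (z3), z3 = 1.
From the singleton clause (z4'), z4 = 0.
From the singleton clause (z1'), z1 = 0.
From the singleton clause (z2), z2 = 1.
Now (z2') is unsatisfied and unit — conflict.
No assignment satisfies every clause.

Unsatisfiable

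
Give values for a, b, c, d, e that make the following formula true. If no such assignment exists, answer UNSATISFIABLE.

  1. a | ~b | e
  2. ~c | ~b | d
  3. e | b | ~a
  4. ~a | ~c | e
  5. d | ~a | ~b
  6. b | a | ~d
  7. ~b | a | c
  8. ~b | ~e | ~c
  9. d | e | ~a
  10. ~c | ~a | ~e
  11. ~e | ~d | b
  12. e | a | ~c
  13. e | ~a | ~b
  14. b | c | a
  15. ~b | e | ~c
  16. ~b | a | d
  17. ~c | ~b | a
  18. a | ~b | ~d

Case a = 0:
Case b = 0:
The clause (~d) is unit, so d = 0.
The clause (c) is unit, so c = 1.
The clause (e) is unit, so e = 1.
Every clause now holds.

a: 0; b: 0; c: 1; d: 0; e: 1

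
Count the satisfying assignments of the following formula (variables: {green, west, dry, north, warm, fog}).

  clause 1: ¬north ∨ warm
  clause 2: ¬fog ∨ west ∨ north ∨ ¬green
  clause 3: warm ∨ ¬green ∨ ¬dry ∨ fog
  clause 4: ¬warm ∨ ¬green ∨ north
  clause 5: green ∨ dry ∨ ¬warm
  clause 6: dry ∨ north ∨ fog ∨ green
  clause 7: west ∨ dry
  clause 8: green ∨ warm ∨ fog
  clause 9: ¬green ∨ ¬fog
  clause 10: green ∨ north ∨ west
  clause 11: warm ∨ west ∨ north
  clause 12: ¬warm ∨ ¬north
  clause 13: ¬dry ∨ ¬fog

3

There are 2^6 = 64 truth assignments over (green, west, dry, north, warm, fog).
Split on dry. With dry = True, the clauses containing dry are satisfied and ¬dry drops from the rest; 1 of the 2^5 = 32 assignments to the other variables satisfy what remains.
With dry = False, by the same count on the reduced clause set, 2 assignments work.
Total: 1 + 2 = 3.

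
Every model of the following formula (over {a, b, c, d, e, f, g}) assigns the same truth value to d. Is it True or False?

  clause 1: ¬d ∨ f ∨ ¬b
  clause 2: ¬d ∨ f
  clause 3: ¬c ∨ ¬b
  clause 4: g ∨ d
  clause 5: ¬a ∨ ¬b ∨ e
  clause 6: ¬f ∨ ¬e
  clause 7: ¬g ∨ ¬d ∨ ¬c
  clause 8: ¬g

True

Suppose d = False.
Unit clause (g) forces g = True.
That conflicts with the unit clause (¬g).
So every satisfying assignment has d = True.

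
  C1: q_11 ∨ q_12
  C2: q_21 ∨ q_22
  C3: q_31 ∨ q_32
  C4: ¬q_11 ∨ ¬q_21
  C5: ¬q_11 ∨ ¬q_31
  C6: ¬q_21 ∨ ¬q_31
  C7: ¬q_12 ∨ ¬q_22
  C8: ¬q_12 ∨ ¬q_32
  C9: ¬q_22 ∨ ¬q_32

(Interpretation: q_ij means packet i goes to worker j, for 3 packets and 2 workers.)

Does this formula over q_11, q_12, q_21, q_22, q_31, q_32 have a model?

Branch on q_11: set q_11 = True.
The clause (¬q_21) is unit, so q_21 = False.
The clause (q_22) is unit, so q_22 = True.
The clause (¬q_31) is unit, so q_31 = False.
The clause (q_32) is unit, so q_32 = True.
That conflicts with the unit clause (¬q_32).
Undo q_11 and try q_11 = False.
The clause (q_12) is unit, so q_12 = True.
The clause (¬q_22) is unit, so q_22 = False.
The clause (q_21) is unit, so q_21 = True.
The clause (¬q_31) is unit, so q_31 = False.
The clause (q_32) is unit, so q_32 = True.
That conflicts with the unit clause (¬q_32).
Either choice for q_11 ends in contradiction.
No assignment satisfies every clause.

No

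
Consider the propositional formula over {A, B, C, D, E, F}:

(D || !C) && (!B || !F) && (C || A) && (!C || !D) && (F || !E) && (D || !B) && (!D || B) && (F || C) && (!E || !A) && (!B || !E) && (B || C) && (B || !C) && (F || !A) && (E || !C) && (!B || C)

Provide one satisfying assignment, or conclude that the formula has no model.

UNSATISFIABLE

Case D = true:
From the singleton clause (!C), C = false.
From the singleton clause (A), A = true.
From the singleton clause (B), B = true.
But (!B) is also a unit clause — contradiction.
Backtrack on D: now try D = false.
From the singleton clause (!C), C = false.
From the singleton clause (A), A = true.
From the singleton clause (!B), B = false.
But (B) is also a unit clause — contradiction.
Either choice for D ends in contradiction.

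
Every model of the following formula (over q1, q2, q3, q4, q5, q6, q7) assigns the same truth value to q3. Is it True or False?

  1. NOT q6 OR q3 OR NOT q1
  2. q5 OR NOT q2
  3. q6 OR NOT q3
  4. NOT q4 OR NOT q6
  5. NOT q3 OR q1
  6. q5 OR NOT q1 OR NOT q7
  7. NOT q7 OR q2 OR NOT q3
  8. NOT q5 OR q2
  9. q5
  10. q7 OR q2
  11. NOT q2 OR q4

False

Suppose q3 = true.
Unit clause (q6) forces q6 = true.
Unit clause (NOT q4) forces q4 = false.
Unit clause (q1) forces q1 = true.
Unit clause (q5) forces q5 = true.
Unit clause (q2) forces q2 = true.
But (NOT q2) is also a unit clause — contradiction.
So every satisfying assignment has q3 = False.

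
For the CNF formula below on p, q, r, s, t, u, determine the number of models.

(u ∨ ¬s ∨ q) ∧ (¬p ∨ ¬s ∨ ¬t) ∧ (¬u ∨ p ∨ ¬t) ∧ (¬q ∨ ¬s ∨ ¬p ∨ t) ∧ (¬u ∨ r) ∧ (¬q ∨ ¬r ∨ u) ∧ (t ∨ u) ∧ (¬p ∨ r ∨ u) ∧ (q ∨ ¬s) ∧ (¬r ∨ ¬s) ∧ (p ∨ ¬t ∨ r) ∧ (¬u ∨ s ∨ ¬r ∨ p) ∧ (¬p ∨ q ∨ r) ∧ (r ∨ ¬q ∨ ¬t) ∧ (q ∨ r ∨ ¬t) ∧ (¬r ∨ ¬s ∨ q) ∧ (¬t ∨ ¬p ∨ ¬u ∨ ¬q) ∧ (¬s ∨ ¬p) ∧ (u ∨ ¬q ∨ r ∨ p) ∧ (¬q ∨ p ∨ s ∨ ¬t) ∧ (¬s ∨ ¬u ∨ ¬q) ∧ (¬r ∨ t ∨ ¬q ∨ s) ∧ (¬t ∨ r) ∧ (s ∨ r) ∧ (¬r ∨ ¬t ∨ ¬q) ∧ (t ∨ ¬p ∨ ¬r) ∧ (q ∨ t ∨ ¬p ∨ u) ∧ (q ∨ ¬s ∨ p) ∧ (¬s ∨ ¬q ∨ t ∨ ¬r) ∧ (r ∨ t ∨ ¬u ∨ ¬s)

3

There are 2^6 = 64 truth assignments over (p, q, r, s, t, u).
Split on s. With s = True, the clauses containing s are satisfied and ¬s drops from the rest; 0 of the 2^5 = 32 assignments to the other variables satisfy what remains.
With s = False, by the same count on the reduced clause set, 3 assignments work.
(One model: p=F, q=F, r=T, s=F, t=T, u=F.)
Total: 0 + 3 = 3.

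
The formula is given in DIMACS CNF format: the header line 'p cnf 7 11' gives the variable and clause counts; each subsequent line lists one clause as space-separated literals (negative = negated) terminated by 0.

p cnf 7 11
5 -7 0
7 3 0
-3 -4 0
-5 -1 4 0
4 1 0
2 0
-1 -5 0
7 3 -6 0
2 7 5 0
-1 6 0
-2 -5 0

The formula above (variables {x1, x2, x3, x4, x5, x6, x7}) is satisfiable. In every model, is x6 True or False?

True

Suppose x6 = False.
From the singleton clause (x2), x2 = True.
From the singleton clause (¬x1), x1 = False.
From the singleton clause (x4), x4 = True.
From the singleton clause (¬x3), x3 = False.
From the singleton clause (x7), x7 = True.
From the singleton clause (x5), x5 = True.
But (¬x5) is also a unit clause — contradiction.
So every satisfying assignment has x6 = True.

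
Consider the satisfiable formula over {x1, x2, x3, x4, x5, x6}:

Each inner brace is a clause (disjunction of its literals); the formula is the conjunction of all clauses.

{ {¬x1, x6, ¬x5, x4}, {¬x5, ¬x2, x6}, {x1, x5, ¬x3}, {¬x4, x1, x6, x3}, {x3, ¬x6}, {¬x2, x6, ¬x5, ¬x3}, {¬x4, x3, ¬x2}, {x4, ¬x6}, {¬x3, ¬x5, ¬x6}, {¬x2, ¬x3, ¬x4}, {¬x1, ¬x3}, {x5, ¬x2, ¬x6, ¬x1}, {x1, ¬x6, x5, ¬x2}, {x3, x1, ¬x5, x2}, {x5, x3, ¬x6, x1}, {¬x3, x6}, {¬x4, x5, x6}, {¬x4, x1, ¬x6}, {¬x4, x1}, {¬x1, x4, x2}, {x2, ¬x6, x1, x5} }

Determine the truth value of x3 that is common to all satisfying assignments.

False

Suppose x3 = True.
From the singleton clause (¬x1), x1 = False.
From the singleton clause (x5), x5 = True.
From the singleton clause (¬x6), x6 = False.
That conflicts with the unit clause (x6).
So every satisfying assignment has x3 = False.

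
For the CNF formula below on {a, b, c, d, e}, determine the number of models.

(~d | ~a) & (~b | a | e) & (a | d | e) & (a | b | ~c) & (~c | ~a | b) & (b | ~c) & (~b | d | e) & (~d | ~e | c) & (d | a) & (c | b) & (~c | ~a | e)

There are 2^5 = 32 truth assignments over (a, b, c, d, e).
Split on d. With d = 1, the clauses containing d are satisfied and ~d drops from the rest; 1 of the 2^4 = 16 assignments to the other variables satisfy what remains.
With d = 0, by the same count on the reduced clause set, 2 assignments work.
Total: 1 + 2 = 3.

3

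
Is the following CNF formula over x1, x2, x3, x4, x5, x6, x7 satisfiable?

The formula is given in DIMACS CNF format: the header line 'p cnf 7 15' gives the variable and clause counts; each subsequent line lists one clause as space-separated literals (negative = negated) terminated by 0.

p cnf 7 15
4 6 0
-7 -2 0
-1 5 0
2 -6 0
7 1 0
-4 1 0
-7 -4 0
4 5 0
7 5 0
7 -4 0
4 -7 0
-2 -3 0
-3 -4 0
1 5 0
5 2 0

Try x4 = False.
(x6) alone gives x6 = True.
(x2) alone gives x2 = True.
(¬x7) alone gives x7 = False.
(x1) alone gives x1 = True.
(x5) alone gives x5 = True.
(¬x3) alone gives x3 = False.
This assignment satisfies each clause.
A satisfying assignment: x1: True; x2: True; x3: False; x4: False; x5: True; x6: True; x7: False.

Yes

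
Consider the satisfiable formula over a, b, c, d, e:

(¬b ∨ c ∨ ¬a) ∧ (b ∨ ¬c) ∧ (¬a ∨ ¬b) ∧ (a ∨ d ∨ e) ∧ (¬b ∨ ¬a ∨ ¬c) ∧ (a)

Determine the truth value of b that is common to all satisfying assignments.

Suppose b = True.
Unit clause (¬a) forces a = False.
Now (a) is unsatisfied and unit — conflict.
So every satisfying assignment has b = False.

False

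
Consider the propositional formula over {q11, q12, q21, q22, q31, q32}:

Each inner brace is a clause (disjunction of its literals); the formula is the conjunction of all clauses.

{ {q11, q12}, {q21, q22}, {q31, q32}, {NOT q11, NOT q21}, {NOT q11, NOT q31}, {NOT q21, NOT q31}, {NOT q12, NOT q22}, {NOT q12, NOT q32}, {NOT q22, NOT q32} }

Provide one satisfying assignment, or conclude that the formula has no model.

UNSATISFIABLE

Suppose q11 = true.
(NOT q21) alone gives q21 = false.
(q22) alone gives q22 = true.
(NOT q31) alone gives q31 = false.
(q32) alone gives q32 = true.
But (NOT q32) is also a unit clause — contradiction.
Undo q11 and try q11 = false.
(q12) alone gives q12 = true.
(NOT q22) alone gives q22 = false.
(q21) alone gives q21 = true.
(NOT q31) alone gives q31 = false.
(q32) alone gives q32 = true.
But (NOT q32) is also a unit clause — contradiction.
Either choice for q11 ends in contradiction.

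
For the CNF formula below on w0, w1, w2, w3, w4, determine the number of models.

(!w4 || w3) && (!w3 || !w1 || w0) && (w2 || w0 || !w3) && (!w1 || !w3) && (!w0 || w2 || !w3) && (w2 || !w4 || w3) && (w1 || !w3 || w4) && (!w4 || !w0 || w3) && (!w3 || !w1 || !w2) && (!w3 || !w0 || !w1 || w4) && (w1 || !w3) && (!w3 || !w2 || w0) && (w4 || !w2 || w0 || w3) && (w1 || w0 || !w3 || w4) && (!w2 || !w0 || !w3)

There are 2^5 = 32 truth assignments over (w0, w1, w2, w3, w4).
Split on w1. With w1 = true, the clauses containing w1 are satisfied and !w1 drops from the rest; 3 of the 2^4 = 16 assignments to the other variables satisfy what remains.
With w1 = false, by the same count on the reduced clause set, 3 assignments work.
(One model: w0=F, w1=F, w2=F, w3=F, w4=F.)
Total: 3 + 3 = 6.

6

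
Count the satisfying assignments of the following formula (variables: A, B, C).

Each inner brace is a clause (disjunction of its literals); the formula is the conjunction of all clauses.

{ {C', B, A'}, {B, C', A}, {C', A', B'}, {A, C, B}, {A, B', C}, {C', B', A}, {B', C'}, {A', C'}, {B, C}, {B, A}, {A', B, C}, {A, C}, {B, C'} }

There are 2^3 = 8 truth assignments over (A, B, C).
Split on A. With A = 1, the clauses containing A are satisfied and A' drops from the rest; 1 of the 2^2 = 4 assignments to the other variables satisfy what remains.
With A = 0, by the same count on the reduced clause set, 0 assignments work.
(One model: A=T, B=T, C=F.)
Total: 1 + 0 = 1.

1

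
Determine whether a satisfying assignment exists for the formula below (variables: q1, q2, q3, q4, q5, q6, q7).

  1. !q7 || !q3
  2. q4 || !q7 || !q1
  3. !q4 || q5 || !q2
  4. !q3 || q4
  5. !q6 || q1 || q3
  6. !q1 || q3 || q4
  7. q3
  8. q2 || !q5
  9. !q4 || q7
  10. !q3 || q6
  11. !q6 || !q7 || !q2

No

The clause (q3) is unit, so q3 = true.
The clause (!q7) is unit, so q7 = false.
The clause (q4) is unit, so q4 = true.
That conflicts with the unit clause (!q4).
No assignment satisfies every clause.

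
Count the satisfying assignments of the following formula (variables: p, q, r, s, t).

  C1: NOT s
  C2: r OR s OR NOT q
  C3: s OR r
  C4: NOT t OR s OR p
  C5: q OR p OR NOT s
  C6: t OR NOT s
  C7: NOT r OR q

3

There are 2^5 = 32 truth assignments over (p, q, r, s, t).
Split on t. With t = true, the clauses containing t are satisfied and NOT t drops from the rest; 1 of the 2^4 = 16 assignments to the other variables satisfy what remains.
With t = false, by the same count on the reduced clause set, 2 assignments work.
(One model: p=F, q=T, r=T, s=F, t=F.)
Total: 1 + 2 = 3.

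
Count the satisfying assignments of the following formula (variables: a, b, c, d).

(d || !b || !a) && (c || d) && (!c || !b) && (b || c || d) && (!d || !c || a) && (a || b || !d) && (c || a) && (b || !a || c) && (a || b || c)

4

There are 2^4 = 16 truth assignments over (a, b, c, d).
Split on d. With d = true, the clauses containing d are satisfied and !d drops from the rest; 2 of the 2^3 = 8 assignments to the other variables satisfy what remains.
With d = false, by the same count on the reduced clause set, 2 assignments work.
(One model: a=F, b=F, c=T, d=F.)
Total: 2 + 2 = 4.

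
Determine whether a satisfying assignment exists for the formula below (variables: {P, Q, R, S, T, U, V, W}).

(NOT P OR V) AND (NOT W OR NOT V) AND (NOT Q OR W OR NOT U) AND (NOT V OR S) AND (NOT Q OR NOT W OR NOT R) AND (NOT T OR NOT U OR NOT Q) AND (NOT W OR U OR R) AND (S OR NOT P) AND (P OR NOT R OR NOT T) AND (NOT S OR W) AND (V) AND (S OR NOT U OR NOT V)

No, unsatisfiable

Unit clause (V) forces V = true.
Unit clause (NOT W) forces W = false.
Unit clause (S) forces S = true.
Now (NOT S) is unsatisfied and unit — conflict.
No assignment satisfies every clause.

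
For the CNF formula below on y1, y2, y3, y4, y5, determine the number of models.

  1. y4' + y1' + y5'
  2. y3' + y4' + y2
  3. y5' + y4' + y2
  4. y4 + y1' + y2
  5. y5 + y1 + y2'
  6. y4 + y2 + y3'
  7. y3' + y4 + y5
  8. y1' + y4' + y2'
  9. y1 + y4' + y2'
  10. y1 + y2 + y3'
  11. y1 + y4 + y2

7

There are 2^5 = 32 truth assignments over (y1, y2, y3, y4, y5).
Split on y1. With y1 = 1, the clauses containing y1 are satisfied and y1' drops from the rest; 4 of the 2^4 = 16 assignments to the other variables satisfy what remains.
With y1 = 0, by the same count on the reduced clause set, 3 assignments work.
(One model: y1=F, y2=F, y3=F, y4=T, y5=F.)
Total: 4 + 3 = 7.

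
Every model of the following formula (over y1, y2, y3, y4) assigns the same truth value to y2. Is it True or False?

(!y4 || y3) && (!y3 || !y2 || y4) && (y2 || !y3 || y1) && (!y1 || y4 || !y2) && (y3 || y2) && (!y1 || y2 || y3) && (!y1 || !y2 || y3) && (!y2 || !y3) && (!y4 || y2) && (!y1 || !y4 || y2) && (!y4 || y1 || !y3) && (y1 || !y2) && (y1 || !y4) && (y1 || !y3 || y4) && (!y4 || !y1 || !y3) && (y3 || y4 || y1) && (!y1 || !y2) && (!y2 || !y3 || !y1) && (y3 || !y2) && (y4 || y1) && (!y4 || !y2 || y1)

Suppose y2 = true.
Unit clause (!y3) forces y3 = false.
That conflicts with the unit clause (y3).
So every satisfying assignment has y2 = False.

False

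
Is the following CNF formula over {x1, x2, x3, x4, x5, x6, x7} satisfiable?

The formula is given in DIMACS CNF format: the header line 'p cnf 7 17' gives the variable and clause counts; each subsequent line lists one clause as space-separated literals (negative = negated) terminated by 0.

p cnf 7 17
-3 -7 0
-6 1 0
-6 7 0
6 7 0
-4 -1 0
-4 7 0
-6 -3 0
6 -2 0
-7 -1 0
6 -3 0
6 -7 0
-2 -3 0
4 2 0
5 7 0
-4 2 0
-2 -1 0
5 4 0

Suppose x3 = False.
Suppose x6 = False.
(x7) alone gives x7 = True.
But (¬x7) is also a unit clause — contradiction.
That branch fails; take x6 = True instead.
(x1) alone gives x1 = True.
(x7) alone gives x7 = True.
But (¬x7) is also a unit clause — contradiction.
Either choice for x6 ends in contradiction.
That branch fails; take x3 = True instead.
(¬x7) alone gives x7 = False.
(¬x6) alone gives x6 = False.
But (x6) is also a unit clause — contradiction.
Either choice for x3 ends in contradiction.
No assignment satisfies every clause.

Unsatisfiable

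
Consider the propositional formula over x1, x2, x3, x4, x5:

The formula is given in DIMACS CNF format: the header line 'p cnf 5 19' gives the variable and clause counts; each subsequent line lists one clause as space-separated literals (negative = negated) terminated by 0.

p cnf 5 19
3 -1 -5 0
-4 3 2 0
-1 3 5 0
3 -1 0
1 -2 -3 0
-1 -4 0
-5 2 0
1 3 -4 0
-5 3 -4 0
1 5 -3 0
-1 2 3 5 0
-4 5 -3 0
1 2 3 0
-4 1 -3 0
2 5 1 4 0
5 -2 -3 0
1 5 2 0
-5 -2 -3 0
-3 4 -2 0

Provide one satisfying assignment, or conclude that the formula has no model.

Case x3 = False:
(¬x1) alone gives x1 = False.
(¬x4) alone gives x4 = False.
(x2) alone gives x2 = True.
All clauses hold; x5 can take either value.

x1 ↦ False; x2 ↦ True; x3 ↦ False; x4 ↦ False; x5 ↦ False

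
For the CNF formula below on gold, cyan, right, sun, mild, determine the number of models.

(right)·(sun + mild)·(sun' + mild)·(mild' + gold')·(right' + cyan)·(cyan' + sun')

1

There are 2^5 = 32 truth assignments over (gold, cyan, right, sun, mild).
Split on right. With right = 1, the clauses containing right are satisfied and right' drops from the rest; 1 of the 2^4 = 16 assignments to the other variables satisfy what remains.
With right = 0, by the same count on the reduced clause set, 0 assignments work.
(One model: gold=F, cyan=T, right=T, sun=F, mild=T.)
Total: 1 + 0 = 1.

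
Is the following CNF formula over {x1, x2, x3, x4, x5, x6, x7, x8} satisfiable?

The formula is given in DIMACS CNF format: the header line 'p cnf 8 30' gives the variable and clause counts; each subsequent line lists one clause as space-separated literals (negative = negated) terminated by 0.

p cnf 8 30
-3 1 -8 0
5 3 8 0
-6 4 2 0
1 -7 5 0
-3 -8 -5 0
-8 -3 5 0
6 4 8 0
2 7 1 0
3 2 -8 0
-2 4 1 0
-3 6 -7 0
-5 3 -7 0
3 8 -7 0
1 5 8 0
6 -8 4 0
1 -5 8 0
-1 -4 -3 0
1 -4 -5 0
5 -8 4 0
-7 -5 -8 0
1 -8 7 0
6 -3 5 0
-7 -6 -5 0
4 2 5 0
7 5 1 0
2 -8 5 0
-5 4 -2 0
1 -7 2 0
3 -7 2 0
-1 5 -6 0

Satisfiable

Suppose x3 = False.
Suppose x5 = True.
From the singleton clause (¬x7), x7 = False.
Suppose x2 = False.
From the singleton clause (x1), x1 = True.
From the singleton clause (¬x8), x8 = False.
Suppose x6 = False.
From the singleton clause (x4), x4 = True.
All clauses are satisfied.
A satisfying assignment: x1 ↦ True; x2 ↦ False; x3 ↦ False; x4 ↦ True; x5 ↦ True; x6 ↦ False; x7 ↦ False; x8 ↦ False.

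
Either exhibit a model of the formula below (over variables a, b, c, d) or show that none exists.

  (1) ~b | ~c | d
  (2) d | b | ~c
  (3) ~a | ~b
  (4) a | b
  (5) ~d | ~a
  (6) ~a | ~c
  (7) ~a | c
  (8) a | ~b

UNSATISFIABLE

Branch on a: set a = 0.
Unit clause (b) forces b = 1.
That conflicts with the unit clause (~b).
Undo a and try a = 1.
Unit clause (~b) forces b = 0.
Unit clause (~d) forces d = 0.
Unit clause (~c) forces c = 0.
That conflicts with the unit clause (c).
Either choice for a ends in contradiction.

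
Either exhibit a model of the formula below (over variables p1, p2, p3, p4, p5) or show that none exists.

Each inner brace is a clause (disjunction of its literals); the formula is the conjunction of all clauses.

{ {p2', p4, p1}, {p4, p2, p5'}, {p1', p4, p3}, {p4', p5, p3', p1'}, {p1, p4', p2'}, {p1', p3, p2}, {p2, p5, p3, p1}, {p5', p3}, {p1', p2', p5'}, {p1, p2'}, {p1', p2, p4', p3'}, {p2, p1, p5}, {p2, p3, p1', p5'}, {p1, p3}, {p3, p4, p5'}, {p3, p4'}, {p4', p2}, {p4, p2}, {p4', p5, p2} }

Suppose p5 = 0.
Suppose p1 = 1.
Suppose p4 = 0.
(p3) alone gives p3 = 1.
(p2) alone gives p2 = 1.
All clauses are satisfied.

p1=1; p2=1; p3=1; p4=0; p5=0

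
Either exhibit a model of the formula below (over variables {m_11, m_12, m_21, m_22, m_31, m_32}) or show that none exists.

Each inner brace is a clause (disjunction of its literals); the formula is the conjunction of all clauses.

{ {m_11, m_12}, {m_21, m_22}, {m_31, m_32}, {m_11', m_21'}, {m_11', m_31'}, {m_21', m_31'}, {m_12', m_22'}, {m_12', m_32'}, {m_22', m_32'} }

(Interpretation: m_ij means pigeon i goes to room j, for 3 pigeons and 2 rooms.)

Try m_11 = 1.
Unit clause (m_21') forces m_21 = 0.
Unit clause (m_22) forces m_22 = 1.
Unit clause (m_31') forces m_31 = 0.
Unit clause (m_32) forces m_32 = 1.
But (m_32') is also a unit clause — contradiction.
That branch fails; take m_11 = 0 instead.
Unit clause (m_12) forces m_12 = 1.
Unit clause (m_22') forces m_22 = 0.
Unit clause (m_21) forces m_21 = 1.
Unit clause (m_31') forces m_31 = 0.
Unit clause (m_32) forces m_32 = 1.
But (m_32') is also a unit clause — contradiction.
Both values of m_11 lead to a conflict.

UNSATISFIABLE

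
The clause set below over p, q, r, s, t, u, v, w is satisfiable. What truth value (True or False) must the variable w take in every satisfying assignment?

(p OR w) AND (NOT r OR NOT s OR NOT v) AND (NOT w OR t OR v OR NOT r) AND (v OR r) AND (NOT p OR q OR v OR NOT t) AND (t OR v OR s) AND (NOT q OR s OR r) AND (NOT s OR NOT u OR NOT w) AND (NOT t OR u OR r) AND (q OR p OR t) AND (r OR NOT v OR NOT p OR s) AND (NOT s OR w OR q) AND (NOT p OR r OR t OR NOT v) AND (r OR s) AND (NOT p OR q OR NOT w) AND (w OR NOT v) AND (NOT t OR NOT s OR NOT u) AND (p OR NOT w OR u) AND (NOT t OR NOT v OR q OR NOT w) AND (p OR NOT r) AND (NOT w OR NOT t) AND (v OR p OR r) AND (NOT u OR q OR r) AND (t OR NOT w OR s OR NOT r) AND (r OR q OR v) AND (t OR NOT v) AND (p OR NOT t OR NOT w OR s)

False

Suppose w = true.
From the singleton clause (NOT t), t = false.
From the singleton clause (NOT v), v = false.
From the singleton clause (NOT r), r = false.
But (r) is also a unit clause — contradiction.
So every satisfying assignment has w = False.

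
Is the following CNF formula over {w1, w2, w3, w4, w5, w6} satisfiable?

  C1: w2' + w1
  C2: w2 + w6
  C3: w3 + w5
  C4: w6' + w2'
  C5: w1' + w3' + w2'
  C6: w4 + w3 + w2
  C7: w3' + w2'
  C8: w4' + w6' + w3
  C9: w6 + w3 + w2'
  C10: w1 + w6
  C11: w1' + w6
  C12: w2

The clause (w2) is unit, so w2 = 1.
The clause (w1) is unit, so w1 = 1.
The clause (w6') is unit, so w6 = 0.
That conflicts with the unit clause (w6).
No assignment satisfies every clause.

No, unsatisfiable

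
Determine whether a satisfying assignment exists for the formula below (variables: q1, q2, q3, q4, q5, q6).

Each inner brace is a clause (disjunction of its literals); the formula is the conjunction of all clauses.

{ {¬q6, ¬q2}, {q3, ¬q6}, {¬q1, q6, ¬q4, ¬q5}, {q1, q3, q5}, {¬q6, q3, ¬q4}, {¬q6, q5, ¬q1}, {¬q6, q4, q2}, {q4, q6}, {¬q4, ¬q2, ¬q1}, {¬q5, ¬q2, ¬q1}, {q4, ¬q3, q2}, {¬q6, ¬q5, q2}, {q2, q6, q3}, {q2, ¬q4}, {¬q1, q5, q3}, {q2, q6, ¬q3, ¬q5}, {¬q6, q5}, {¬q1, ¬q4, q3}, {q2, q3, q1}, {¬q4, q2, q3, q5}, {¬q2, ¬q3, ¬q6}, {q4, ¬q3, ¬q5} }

Branch on q6: set q6 = False.
(q4) alone gives q4 = True.
(q2) alone gives q2 = True.
(¬q1) alone gives q1 = False.
Branch on q3: set q3 = True.
All clauses hold; q5 can take either value.
A satisfying assignment: q1=False; q2=True; q3=True; q4=True; q5=True; q6=False.

Yes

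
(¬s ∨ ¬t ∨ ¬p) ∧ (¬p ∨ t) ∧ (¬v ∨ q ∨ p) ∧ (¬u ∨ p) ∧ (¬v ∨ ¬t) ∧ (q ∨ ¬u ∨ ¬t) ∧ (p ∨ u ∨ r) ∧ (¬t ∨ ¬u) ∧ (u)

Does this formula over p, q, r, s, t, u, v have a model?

(u) alone gives u = True.
(p) alone gives p = True.
(t) alone gives t = True.
Now (¬t) is unsatisfied and unit — conflict.
No assignment satisfies every clause.

No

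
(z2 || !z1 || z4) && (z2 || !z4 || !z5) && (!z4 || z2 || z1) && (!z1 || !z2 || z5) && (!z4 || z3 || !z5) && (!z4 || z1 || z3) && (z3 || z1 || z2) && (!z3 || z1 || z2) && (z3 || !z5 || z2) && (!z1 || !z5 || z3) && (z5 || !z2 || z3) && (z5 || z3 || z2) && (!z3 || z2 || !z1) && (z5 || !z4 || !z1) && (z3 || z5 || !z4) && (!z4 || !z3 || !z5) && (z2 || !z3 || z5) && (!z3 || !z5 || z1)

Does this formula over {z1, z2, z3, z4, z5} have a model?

Yes

Branch on z2: set z2 = true.
Branch on z1: set z1 = false.
Branch on z4: set z4 = false.
Branch on z5: set z5 = false.
(z3) alone gives z3 = true.
This assignment satisfies each clause.
A satisfying assignment: z1: false; z2: true; z3: true; z4: false; z5: false.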